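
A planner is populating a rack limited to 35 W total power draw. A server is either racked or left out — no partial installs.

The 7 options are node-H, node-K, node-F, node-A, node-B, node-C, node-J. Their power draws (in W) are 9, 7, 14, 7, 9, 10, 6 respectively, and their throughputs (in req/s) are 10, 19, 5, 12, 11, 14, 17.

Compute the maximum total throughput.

62

Take node-K, node-A, node-C, and node-J: power draw 7 + 7 + 10 + 6 = 30 ≤ 35, throughput 19 + 12 + 14 + 17 = 62.
No other feasible combination does better.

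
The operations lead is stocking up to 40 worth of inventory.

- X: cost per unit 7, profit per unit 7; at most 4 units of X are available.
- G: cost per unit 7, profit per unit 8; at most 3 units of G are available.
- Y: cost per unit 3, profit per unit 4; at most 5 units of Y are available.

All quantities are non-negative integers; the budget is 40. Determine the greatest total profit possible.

Y has the best ratio (4/3); taking only Y gives at most 5×4 = 20 (stopped by the supply cap of 5).
Mixing does better — 1×X, 3×G, and 4×Y: cost 40 ≤ 40, profit 1·7 + 3·8 + 4·4 = 47.

47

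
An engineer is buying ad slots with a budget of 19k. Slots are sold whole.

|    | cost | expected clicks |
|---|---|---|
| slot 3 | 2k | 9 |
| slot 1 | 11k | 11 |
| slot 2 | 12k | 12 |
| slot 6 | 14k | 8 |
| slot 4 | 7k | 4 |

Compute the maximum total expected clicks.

21

Allowing fractional choices, the relaxed optimum would be about 26.0, but ad slots are indivisible.
slot 3 + slot 1: cost 2 + 11 = 13 ≤ 19, expected clicks 9 + 11 = 20.
slot 3 + slot 2: cost 2 + 12 = 14 ≤ 19, expected clicks 9 + 12 = 21.
slot 3 + slot 6: cost 2 + 14 = 16 ≤ 19, expected clicks 9 + 8 = 17.
Best is slot 3 and slot 2 with total expected clicks 21.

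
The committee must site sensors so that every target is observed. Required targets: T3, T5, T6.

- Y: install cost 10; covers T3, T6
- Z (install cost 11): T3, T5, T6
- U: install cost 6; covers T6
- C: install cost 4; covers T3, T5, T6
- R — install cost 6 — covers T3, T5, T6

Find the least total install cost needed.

C alone covers T3, T5, T6 — every target.
Total install cost: 4.

4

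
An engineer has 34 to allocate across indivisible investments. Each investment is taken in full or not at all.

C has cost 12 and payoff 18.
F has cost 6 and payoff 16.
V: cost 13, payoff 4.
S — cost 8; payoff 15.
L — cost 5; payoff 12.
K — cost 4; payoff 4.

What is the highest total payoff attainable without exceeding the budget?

61

This is an integer program with binary decision variables.
Allowing fractional choices, the relaxed optimum would be about 64.0, but investments are indivisible.
C + F + S + L: cost 12 + 6 + 8 + 5 = 31 ≤ 34, payoff 18 + 16 + 15 + 12 = 61.
C + F + L + K: cost 12 + 6 + 5 + 4 = 27 ≤ 34, payoff 18 + 16 + 12 + 4 = 50.
C + F + S + K: cost 12 + 6 + 8 + 4 = 30 ≤ 34, payoff 18 + 16 + 15 + 4 = 53.
Best is C, F, S, and L with total payoff 61.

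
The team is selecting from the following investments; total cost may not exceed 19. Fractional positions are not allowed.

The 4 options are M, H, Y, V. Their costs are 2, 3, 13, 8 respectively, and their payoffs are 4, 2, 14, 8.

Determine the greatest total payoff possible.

M + H + Y: cost 2 + 3 + 13 = 18 ≤ 19, payoff 4 + 2 + 14 = 20.
H + Y: cost 3 + 13 = 16 ≤ 19, payoff 2 + 14 = 16.
M + Y: cost 2 + 13 = 15 ≤ 19, payoff 4 + 14 = 18.
Best is M, H, and Y with total payoff 20.

20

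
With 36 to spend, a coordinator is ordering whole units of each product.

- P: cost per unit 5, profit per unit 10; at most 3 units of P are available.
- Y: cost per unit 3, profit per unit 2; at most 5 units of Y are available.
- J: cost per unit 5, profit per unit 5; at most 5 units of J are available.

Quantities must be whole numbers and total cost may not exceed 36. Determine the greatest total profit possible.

P has the best ratio (10/5); taking only P gives at most 3×10 = 30 (stopped by the supply cap of 3).
Mixing does better — 3×P and 4×J: cost 35 ≤ 36, profit 3·10 + 4·5 = 50.

50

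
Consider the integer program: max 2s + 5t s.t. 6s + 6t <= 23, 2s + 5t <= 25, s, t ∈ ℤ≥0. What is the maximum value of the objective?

Relaxing integrality, the LP optimum is 19.17 at (s,t) = (0, 3.83), which is not an integer point.
(s,t)=(0,3): 6·0+6·3=18≤23, 2·0+5·3=15≤25, objective 15.
(s,t)=(1,2): 6·1+6·2=18≤23, 2·1+5·2=12≤25, objective 12.
(s,t)=(0,2): 6·0+6·2=12≤23, 2·0+5·2=10≤25, objective 10.
The best lattice point is (0,3), giving 15.

15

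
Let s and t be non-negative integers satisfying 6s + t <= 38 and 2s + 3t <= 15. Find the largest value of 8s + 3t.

The continuous relaxation peaks at (6.19, 0.875) with value 52.12; rounding to a feasible lattice point costs some objective.
(s,t)=(6,1): 6·6+1·1=37≤38, 2·6+3·1=15≤15, objective 51.
(s,t)=(6,0): 6·6+1·0=36≤38, 2·6+3·0=12≤15, objective 48.
(s,t)=(5,1): 6·5+1·1=31≤38, 2·5+3·1=13≤15, objective 43.
(s,t)=(5,0): 6·5+1·0=30≤38, 2·5+3·0=10≤15, objective 40.
The best lattice point is (6,1), giving 51.

51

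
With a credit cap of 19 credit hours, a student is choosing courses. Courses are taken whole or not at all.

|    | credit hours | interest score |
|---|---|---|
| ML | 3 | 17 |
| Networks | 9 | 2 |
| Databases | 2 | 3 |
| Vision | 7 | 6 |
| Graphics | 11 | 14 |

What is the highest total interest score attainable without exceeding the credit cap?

Allowing fractional choices, the relaxed optimum would be about 36.6, but courses are indivisible.
ML + Graphics: credit hours 3 + 11 = 14 ≤ 19, interest score 17 + 14 = 31.
ML + Databases + Graphics: credit hours 3 + 2 + 11 = 16 ≤ 19, interest score 17 + 3 + 14 = 34.
Best is ML, Databases, and Graphics with total interest score 34.

34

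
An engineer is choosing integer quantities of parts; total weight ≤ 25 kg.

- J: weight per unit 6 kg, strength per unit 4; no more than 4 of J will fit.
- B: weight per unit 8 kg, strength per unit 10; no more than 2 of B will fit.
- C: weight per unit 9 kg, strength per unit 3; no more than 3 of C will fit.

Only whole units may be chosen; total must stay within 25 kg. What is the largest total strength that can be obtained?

24

Take 1×J and 2×B: weight 22 ≤ 25, strength 1·4 + 2·10 = 24.
B has the best ratio (10/8) and is taken to its limit of 2; remaining capacity is filled optimally with the others.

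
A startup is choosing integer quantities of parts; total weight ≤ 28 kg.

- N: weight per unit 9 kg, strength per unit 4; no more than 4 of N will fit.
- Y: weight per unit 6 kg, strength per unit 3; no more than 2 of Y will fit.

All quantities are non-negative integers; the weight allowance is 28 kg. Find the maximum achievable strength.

Y has the best ratio (3/6); taking only Y gives at most 2×3 = 6 (stopped by the supply cap of 2).
Mixing does better — 3×N: weight 27 ≤ 28, strength 3·4 = 12.

12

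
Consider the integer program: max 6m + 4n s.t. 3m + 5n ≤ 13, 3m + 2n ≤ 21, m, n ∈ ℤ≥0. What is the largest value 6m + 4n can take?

24

(m,n)=(4,0) is feasible, giving 24.
(m,n)=(3,0) is feasible, giving 18.
No feasible integer point exceeds 24.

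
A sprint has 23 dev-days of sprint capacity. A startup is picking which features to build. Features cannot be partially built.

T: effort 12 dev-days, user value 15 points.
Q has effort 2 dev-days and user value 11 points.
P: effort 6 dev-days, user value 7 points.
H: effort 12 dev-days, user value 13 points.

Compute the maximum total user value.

Allowing fractional choices, the relaxed optimum would be about 36.2, but features are indivisible.
Q + P + H: effort 2 + 6 + 12 = 20 ≤ 23, user value 11 + 7 + 13 = 31.
T + Q + P: effort 12 + 2 + 6 = 20 ≤ 23, user value 15 + 11 + 7 = 33.
Best is T, Q, and P with total user value 33.

33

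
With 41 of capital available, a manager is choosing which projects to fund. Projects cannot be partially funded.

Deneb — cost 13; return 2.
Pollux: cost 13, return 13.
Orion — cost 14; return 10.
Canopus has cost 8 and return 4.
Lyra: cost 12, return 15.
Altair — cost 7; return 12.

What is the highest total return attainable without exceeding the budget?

This is a 0-1 knapsack instance.
Pollux + Canopus + Lyra + Altair: cost 13 + 8 + 12 + 7 = 40 ≤ 41, return 13 + 4 + 15 + 12 = 44.
Orion + Canopus + Lyra + Altair: cost 14 + 8 + 12 + 7 = 41 ≤ 41, return 10 + 4 + 15 + 12 = 41.
Best is Pollux, Canopus, Lyra, and Altair with total return 44.

44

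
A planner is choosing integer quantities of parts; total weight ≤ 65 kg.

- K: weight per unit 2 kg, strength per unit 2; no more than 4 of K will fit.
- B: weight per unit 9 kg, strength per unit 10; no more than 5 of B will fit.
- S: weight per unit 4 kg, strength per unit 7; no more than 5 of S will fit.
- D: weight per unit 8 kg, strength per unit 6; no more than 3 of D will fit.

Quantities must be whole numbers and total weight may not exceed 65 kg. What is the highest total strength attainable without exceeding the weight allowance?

85

S has the best ratio (7/4); taking only S gives at most 5×7 = 35 (stopped by the supply cap of 5).
Mixing does better — 5×B and 5×S: weight 65 ≤ 65, strength 5·10 + 5·7 = 85.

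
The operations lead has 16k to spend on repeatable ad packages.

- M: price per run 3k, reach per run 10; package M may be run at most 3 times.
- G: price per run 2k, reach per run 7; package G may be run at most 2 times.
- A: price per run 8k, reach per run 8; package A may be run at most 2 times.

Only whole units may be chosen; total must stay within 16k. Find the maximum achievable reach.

3×M and 2×G: price 13 ≤ 16, reach 3·10 + 2·7 = 44.
3×M and 1×G: price 11 ≤ 16, reach 3·10 + 1·7 = 37.
Best is 44.

44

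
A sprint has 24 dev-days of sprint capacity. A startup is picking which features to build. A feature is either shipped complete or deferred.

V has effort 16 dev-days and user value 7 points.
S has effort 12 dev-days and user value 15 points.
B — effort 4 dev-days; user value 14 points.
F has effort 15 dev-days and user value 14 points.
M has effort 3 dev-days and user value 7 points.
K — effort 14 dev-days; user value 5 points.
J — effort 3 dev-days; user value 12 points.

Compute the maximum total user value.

48

B + F + J: effort 4 + 15 + 3 = 22 ≤ 24, user value 14 + 14 + 12 = 40.
S + B + J: effort 12 + 4 + 3 = 19 ≤ 24, user value 15 + 14 + 12 = 41.
S + B + M + J: effort 12 + 4 + 3 + 3 = 22 ≤ 24, user value 15 + 14 + 7 + 12 = 48.
Best is S, B, M, and J with total user value 48.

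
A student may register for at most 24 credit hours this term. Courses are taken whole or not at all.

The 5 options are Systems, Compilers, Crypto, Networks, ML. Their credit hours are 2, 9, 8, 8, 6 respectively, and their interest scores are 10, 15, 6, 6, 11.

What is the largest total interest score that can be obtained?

Take Systems, Compilers, and ML: credit hours 2 + 9 + 6 = 17 ≤ 24, interest score 10 + 15 + 11 = 36.
No other feasible combination does better.

36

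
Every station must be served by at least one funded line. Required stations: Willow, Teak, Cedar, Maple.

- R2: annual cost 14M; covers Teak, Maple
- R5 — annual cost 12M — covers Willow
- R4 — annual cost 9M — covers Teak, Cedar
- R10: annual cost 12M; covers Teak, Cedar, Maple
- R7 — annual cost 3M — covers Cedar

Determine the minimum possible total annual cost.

24

The greedy cost-per-new-station heuristic would pick R7, R10, and R5 for 27, but a cheaper cover exists.
Choose R5 and R10: together they cover Willow, Teak, Cedar, Maple — every station.
Total annual cost: 12 + 12 = 24.
No cover costs less than 24.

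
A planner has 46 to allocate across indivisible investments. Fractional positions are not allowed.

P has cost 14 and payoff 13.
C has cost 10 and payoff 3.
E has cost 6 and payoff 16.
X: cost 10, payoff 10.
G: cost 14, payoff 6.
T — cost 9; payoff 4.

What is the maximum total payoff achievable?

45

Allowing fractional choices, the relaxed optimum would be about 46.0, but investments are indivisible.
P + E + X + G: cost 14 + 6 + 10 + 14 = 44 ≤ 46, payoff 13 + 16 + 10 + 6 = 45.
P + C + E + X: cost 14 + 10 + 6 + 10 = 40 ≤ 46, payoff 13 + 3 + 16 + 10 = 42.
P + E + X + T: cost 14 + 6 + 10 + 9 = 39 ≤ 46, payoff 13 + 16 + 10 + 4 = 43.
Best is P, E, X, and G with total payoff 45.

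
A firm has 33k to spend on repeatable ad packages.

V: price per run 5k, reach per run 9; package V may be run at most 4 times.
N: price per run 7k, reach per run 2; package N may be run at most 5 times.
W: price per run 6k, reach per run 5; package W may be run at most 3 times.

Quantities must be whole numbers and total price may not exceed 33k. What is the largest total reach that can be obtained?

46

This is a bounded integer knapsack.
V has the best ratio (9/5); taking only V gives at most 4×9 = 36 (stopped by the supply cap of 4).
Mixing does better — 4×V and 2×W: price 32 ≤ 33, reach 4·9 + 2·5 = 46.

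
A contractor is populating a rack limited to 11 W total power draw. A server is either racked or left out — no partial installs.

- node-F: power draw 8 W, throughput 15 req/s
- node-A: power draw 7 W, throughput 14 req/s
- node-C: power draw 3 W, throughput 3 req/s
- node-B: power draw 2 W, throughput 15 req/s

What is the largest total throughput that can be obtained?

This is a 0-1 knapsack instance.
Allowing fractional choices, the relaxed optimum would be about 32.8, but servers are indivisible.
node-A + node-B: power draw 7 + 2 = 9 ≤ 11, throughput 14 + 15 = 29.
node-F + node-B: power draw 8 + 2 = 10 ≤ 11, throughput 15 + 15 = 30.
Best is node-F and node-B with total throughput 30.

30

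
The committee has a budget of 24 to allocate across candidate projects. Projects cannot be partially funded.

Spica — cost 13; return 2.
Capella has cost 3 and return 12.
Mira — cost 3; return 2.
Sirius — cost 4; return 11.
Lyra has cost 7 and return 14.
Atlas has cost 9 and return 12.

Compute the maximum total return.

Allowing fractional choices, the relaxed optimum would be about 49.7, but projects are indivisible.
Capella + Sirius + Lyra + Atlas: cost 3 + 4 + 7 + 9 = 23 ≤ 24, return 12 + 11 + 14 + 12 = 49.
Capella + Mira + Sirius + Lyra: cost 3 + 3 + 4 + 7 = 17 ≤ 24, return 12 + 2 + 11 + 14 = 39.
Capella + Mira + Lyra + Atlas: cost 3 + 3 + 7 + 9 = 22 ≤ 24, return 12 + 2 + 14 + 12 = 40.
Best is Capella, Sirius, Lyra, and Atlas with total return 49.

49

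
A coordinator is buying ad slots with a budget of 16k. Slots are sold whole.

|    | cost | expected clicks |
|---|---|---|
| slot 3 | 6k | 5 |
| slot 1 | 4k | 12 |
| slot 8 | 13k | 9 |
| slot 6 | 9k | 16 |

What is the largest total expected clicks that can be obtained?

This is a 0-1 knapsack instance.
slot 3 + slot 6: cost 6 + 9 = 15 ≤ 16, expected clicks 5 + 16 = 21.
slot 3 + slot 1: cost 6 + 4 = 10 ≤ 16, expected clicks 5 + 12 = 17.
slot 1 + slot 6: cost 4 + 9 = 13 ≤ 16, expected clicks 12 + 16 = 28.
Best is slot 1 and slot 6 with total expected clicks 28.

28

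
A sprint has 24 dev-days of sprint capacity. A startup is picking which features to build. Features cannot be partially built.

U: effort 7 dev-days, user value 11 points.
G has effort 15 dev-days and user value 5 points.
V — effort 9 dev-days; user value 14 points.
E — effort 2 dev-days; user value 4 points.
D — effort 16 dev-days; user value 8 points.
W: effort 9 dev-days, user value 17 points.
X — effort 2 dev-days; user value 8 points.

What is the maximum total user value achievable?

Allowing fractional choices, the relaxed optimum would be about 46.2, but features are indivisible.
V + W + X: effort 9 + 9 + 2 = 20 ≤ 24, user value 14 + 17 + 8 = 39.
V + E + W + X: effort 9 + 2 + 9 + 2 = 22 ≤ 24, user value 14 + 4 + 17 + 8 = 43.
U + E + W + X: effort 7 + 2 + 9 + 2 = 20 ≤ 24, user value 11 + 4 + 17 + 8 = 40.
Best is V, E, W, and X with total user value 43.

43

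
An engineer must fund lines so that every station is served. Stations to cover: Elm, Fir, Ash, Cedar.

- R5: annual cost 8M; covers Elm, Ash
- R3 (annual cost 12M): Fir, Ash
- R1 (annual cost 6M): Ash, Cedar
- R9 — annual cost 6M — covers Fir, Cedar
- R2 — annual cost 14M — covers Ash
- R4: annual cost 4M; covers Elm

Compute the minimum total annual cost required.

14

The greedy cost-per-new-station heuristic would pick R1, R4, and R9 for 16, but a cheaper cover exists.
Choose R5 and R9: together they cover Elm, Fir, Ash, Cedar — every station.
Total annual cost: 8 + 6 = 14.
No cover costs less than 14.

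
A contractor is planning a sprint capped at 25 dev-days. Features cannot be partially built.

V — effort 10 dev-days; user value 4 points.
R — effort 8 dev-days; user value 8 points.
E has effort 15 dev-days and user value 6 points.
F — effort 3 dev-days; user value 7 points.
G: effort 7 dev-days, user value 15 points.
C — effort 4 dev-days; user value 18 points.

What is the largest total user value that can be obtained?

48

Treat it as a binary knapsack problem.
Take R, F, G, and C: effort 8 + 3 + 7 + 4 = 22 ≤ 25, user value 8 + 7 + 15 + 18 = 48.
No other feasible combination does better.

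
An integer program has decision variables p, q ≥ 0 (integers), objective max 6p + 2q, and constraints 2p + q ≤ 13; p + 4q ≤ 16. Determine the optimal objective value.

Relaxing integrality, the LP optimum is 39.00 at (p,q) = (6.5, 0), which is not an integer point.
(p,q)=(6,1): 2·6+1·1=13≤13, 1·6+4·1=10≤16, objective 38.
(p,q)=(6,0): 2·6+1·0=12≤13, 1·6+4·0=6≤16, objective 36.
(p,q)=(5,2): 2·5+1·2=12≤13, 1·5+4·2=13≤16, objective 34.
Maximum is 38 at (p,q)=(6,1).

38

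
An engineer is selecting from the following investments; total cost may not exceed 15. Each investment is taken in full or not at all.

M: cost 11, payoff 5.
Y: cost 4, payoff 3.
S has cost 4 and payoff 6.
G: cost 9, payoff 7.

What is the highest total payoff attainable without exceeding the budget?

Take S and G: cost 4 + 9 = 13 ≤ 15, payoff 6 + 7 = 13.
No other feasible combination does better.

13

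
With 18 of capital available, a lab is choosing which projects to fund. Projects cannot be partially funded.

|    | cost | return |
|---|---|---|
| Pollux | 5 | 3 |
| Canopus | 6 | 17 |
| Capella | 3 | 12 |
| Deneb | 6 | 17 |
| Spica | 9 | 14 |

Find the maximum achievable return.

46

Allowing fractional choices, the relaxed optimum would be about 50.7, but projects are indivisible.
Canopus + Capella + Spica: cost 6 + 3 + 9 = 18 ≤ 18, return 17 + 12 + 14 = 43.
Canopus + Capella + Deneb: cost 6 + 3 + 6 = 15 ≤ 18, return 17 + 12 + 17 = 46.
Best is Canopus, Capella, and Deneb with total return 46.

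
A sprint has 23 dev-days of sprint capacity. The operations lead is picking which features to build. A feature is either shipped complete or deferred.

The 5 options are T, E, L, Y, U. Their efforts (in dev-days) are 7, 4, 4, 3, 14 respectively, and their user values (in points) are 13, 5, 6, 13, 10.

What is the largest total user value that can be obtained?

Treat it as a binary knapsack problem.
T + L + Y: effort 7 + 4 + 3 = 14 ≤ 23, user value 13 + 6 + 13 = 32.
T + E + L + Y: effort 7 + 4 + 4 + 3 = 18 ≤ 23, user value 13 + 5 + 6 + 13 = 37.
Best is T, E, L, and Y with total user value 37.

37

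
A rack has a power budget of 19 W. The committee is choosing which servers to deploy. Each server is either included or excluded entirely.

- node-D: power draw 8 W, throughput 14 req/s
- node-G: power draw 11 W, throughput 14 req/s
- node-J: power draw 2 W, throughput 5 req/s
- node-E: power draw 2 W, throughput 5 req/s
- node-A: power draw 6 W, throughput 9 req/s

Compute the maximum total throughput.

Allowing fractional choices, the relaxed optimum would be about 34.3, but servers are indivisible.
node-D + node-J + node-A: power draw 8 + 2 + 6 = 16 ≤ 19, throughput 14 + 5 + 9 = 28.
node-D + node-J + node-E + node-A: power draw 8 + 2 + 2 + 6 = 18 ≤ 19, throughput 14 + 5 + 5 + 9 = 33.
node-D + node-E + node-A: power draw 8 + 2 + 6 = 16 ≤ 19, throughput 14 + 5 + 9 = 28.
Best is node-D, node-J, node-E, and node-A with total throughput 33.

33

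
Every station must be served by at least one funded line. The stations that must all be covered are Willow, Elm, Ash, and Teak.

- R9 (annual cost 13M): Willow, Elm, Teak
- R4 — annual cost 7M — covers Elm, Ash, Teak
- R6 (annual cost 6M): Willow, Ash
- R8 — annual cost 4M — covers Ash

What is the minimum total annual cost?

13

Choose R4 and R6: together they cover Willow, Elm, Ash, Teak — every station.
Total annual cost: 7 + 6 = 13.
No cover costs less than 13.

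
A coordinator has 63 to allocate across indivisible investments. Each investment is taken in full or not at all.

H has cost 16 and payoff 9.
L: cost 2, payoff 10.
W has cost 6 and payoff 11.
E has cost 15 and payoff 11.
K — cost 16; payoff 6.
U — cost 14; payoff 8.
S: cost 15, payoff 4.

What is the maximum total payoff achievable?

H + L + W + E + U: cost 16 + 2 + 6 + 15 + 14 = 53 ≤ 63, payoff 9 + 10 + 11 + 11 + 8 = 49.
H + L + W + E + K: cost 16 + 2 + 6 + 15 + 16 = 55 ≤ 63, payoff 9 + 10 + 11 + 11 + 6 = 47.
Best is H, L, W, E, and U with total payoff 49.

49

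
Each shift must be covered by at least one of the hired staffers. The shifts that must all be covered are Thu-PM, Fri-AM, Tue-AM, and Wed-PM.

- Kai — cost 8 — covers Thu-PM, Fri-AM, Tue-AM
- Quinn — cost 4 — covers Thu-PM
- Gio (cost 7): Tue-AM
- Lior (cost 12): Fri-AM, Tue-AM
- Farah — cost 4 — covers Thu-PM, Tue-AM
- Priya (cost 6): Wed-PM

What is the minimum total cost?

14

The greedy cost-per-new-shift heuristic would pick Farah, Priya, and Kai for 18, but a cheaper cover exists.
Choose Kai and Priya: together they cover Thu-PM, Fri-AM, Tue-AM, Wed-PM — every shift.
Total cost: 8 + 6 = 14.
No cover costs less than 14.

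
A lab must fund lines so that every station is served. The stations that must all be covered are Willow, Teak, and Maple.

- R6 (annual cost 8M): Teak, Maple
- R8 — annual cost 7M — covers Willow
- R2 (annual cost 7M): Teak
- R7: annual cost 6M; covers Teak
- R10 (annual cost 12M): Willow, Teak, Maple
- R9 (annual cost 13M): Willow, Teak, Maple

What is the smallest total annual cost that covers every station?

12

The greedy cost-per-new-station heuristic would pick R6 and R8 for 15, but a cheaper cover exists.
R10 alone covers Willow, Teak, Maple — every station.
Total annual cost: 12.
No cover costs less than 12.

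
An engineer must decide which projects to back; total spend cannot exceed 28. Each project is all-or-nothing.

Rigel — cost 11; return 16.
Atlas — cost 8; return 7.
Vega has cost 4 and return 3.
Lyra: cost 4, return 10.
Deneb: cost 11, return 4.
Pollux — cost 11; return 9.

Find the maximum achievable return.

This is an integer program with binary decision variables.
Allowing fractional choices, the relaxed optimum would be about 37.1, but projects are indivisible.
Rigel + Atlas + Vega + Lyra: cost 11 + 8 + 4 + 4 = 27 ≤ 28, return 16 + 7 + 3 + 10 = 36.
Rigel + Atlas + Lyra: cost 11 + 8 + 4 = 23 ≤ 28, return 16 + 7 + 10 = 33.
Rigel + Lyra + Pollux: cost 11 + 4 + 11 = 26 ≤ 28, return 16 + 10 + 9 = 35.
Best is Rigel, Atlas, Vega, and Lyra with total return 36.

36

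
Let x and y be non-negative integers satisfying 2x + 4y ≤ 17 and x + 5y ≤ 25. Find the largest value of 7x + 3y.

The continuous relaxation peaks at (8.5, 0) with value 59.50; rounding to a feasible lattice point costs some objective.
(x,y)=(8,0): 2·8+4·0=16≤17, 1·8+5·0=8≤25, objective 56.
(x,y)=(7,0): 2·7+4·0=14≤17, 1·7+5·0=7≤25, objective 49.
Maximum is 56 at (x,y)=(8,0).

56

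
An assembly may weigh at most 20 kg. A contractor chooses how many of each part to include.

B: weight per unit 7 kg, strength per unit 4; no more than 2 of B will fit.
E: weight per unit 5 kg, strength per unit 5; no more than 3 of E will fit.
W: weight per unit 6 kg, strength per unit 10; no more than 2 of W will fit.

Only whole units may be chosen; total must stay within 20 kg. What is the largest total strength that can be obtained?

25

W has the best ratio (10/6); taking only W gives at most 2×10 = 20 (stopped by the supply cap of 2).
Mixing does better — 1×E and 2×W: weight 17 ≤ 20, strength 1·5 + 2·10 = 25.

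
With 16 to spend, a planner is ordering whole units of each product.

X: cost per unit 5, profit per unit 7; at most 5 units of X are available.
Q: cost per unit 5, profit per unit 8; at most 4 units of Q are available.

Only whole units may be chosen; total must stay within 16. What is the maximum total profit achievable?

This is a bounded integer knapsack.
Q has the best ratio (8/5); taking only Q gives at most 3×8 = 24 (stopped by the cost limit).
Optimal: 3×Q: cost 15 ≤ 16, profit 3·8 = 24.

24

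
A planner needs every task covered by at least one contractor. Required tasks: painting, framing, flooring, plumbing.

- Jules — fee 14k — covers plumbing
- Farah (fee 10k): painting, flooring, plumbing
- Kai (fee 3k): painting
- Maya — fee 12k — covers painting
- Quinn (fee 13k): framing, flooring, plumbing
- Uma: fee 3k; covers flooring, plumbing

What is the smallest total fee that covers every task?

This is an integer covering problem.
The greedy cost-per-new-task heuristic would pick Uma, Kai, and Quinn for 19, but a cheaper cover exists.
Choose Kai and Quinn: together they cover painting, framing, flooring, plumbing — every task.
Total fee: 3 + 13 = 16.
No cover costs less than 16.

16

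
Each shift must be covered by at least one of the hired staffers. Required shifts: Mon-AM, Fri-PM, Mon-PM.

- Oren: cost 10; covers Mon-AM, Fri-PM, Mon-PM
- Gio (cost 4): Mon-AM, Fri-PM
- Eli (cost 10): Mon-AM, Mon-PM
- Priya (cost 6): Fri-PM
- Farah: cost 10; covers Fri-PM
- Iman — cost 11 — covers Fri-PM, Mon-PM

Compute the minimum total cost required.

The greedy cost-per-new-shift heuristic would pick Gio and Oren for 14, but a cheaper cover exists.
Oren alone covers Mon-AM, Fri-PM, Mon-PM — every shift.
Total cost: 10.
No cover costs less than 10.

10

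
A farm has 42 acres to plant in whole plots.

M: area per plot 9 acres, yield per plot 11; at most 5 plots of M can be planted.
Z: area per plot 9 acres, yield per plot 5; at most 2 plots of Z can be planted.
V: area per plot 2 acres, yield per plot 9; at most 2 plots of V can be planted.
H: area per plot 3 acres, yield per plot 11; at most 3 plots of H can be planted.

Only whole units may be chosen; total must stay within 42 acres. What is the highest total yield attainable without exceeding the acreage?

This is a bounded integer knapsack.
V has the best ratio (9/2); taking only V gives at most 2×9 = 18 (stopped by the supply cap of 2).
Mixing does better — 3×M, 2×V, and 3×H: area 40 ≤ 42, yield 3·11 + 2·9 + 3·11 = 84.

84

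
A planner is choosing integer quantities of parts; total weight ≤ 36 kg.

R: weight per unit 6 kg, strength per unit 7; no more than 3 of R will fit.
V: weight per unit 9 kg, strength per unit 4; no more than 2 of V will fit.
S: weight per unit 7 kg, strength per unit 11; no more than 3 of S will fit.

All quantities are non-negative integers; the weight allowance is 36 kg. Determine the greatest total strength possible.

47

S has the best ratio (11/7); taking only S gives at most 3×11 = 33 (stopped by the supply cap of 3).
Mixing does better — 2×R and 3×S: weight 33 ≤ 36, strength 2·7 + 3·11 = 47.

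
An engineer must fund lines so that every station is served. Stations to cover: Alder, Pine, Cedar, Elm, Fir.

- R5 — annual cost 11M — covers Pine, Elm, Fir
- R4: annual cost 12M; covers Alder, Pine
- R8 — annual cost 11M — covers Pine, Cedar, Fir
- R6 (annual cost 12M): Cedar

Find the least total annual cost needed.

34

This is an integer covering problem.
Choose R5, R4, and R8: together they cover Alder, Pine, Cedar, Elm, Fir — every station.
Total annual cost: 11 + 12 + 11 = 34.
No cover costs less than 34.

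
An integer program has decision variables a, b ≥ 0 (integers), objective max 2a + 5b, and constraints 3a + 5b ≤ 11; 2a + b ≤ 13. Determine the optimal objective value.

10

The continuous relaxation peaks at (0, 2.2) with value 11.00; rounding to a feasible lattice point costs some objective.
(a,b)=(0,2): 3·0+5·2=10≤11, 2·0+1·2=2≤13, objective 10.
(a,b)=(1,1): 3·1+5·1=8≤11, 2·1+1·1=3≤13, objective 7.
(a,b)=(0,1): 3·0+5·1=5≤11, 2·0+1·1=1≤13, objective 5.
Maximum is 10 at (a,b)=(0,2).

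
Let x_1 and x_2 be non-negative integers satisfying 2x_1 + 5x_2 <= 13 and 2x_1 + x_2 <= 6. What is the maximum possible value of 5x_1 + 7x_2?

19

(x_1,x_2)=(1,2): 2·1+5·2=12≤13, 2·1+1·2=4≤6, objective 19.
(x_1,x_2)=(2,1): 2·2+5·1=9≤13, 2·2+1·1=5≤6, objective 17.
The best lattice point is (1,2), giving 19.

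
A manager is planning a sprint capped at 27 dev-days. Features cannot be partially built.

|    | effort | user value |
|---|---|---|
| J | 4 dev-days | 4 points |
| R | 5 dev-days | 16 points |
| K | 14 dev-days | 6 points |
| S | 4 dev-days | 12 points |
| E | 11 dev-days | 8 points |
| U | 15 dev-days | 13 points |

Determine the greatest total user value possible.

R + S + U: effort 5 + 4 + 15 = 24 ≤ 27, user value 16 + 12 + 13 = 41.
J + R + S + E: effort 4 + 5 + 4 + 11 = 24 ≤ 27, user value 4 + 16 + 12 + 8 = 40.
J + R + K + S: effort 4 + 5 + 14 + 4 = 27 ≤ 27, user value 4 + 16 + 6 + 12 = 38.
Best is R, S, and U with total user value 41.

41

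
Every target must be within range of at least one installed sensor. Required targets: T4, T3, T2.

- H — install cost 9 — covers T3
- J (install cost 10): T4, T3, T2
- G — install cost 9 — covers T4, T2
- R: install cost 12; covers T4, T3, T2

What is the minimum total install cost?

J alone covers T4, T3, T2 — every target.
Total install cost: 10.
No cover costs less than 10.

10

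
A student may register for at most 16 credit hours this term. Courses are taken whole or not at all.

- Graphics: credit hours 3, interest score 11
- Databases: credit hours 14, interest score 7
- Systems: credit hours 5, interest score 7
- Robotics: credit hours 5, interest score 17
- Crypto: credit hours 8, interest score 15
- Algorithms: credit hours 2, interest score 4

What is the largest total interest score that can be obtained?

43

Take Graphics, Robotics, and Crypto: credit hours 3 + 5 + 8 = 16 ≤ 16, interest score 11 + 17 + 15 = 43.
No other feasible combination does better.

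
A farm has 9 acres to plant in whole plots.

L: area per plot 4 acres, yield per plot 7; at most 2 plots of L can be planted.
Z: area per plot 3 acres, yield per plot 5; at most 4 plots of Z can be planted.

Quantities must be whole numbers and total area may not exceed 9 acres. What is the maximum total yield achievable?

15

2×L: area 8 ≤ 9, yield 2·7 = 14.
3×Z: area 9 ≤ 9, yield 3·5 = 15.
Best is 15.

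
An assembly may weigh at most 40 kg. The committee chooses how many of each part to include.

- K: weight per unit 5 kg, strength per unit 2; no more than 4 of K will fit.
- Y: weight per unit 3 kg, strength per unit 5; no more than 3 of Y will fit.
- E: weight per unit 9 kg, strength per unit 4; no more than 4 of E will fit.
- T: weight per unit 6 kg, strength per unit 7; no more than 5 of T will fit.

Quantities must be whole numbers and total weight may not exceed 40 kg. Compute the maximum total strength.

This is a bounded integer knapsack.
Take 3×Y and 5×T: weight 39 ≤ 40, strength 3·5 + 5·7 = 50.
Y has the best ratio (5/3) and is taken to its limit of 3; remaining capacity is filled optimally with the others.

50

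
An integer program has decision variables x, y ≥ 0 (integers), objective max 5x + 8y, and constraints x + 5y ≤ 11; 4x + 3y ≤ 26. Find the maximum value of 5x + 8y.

33

The continuous relaxation peaks at (5.71, 1.06) with value 37.00; rounding to a feasible lattice point costs some objective.
(x,y)=(5,1): 1·5+5·1=10≤11, 4·5+3·1=23≤26, objective 33.
(x,y)=(6,0): 1·6+5·0=6≤11, 4·6+3·0=24≤26, objective 30.
No feasible integer point exceeds 33.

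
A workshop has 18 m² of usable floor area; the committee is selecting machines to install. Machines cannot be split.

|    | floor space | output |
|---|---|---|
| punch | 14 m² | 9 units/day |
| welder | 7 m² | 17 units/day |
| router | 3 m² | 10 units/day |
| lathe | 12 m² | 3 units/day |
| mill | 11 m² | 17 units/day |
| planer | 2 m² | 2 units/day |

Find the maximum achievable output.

Allowing fractional choices, the relaxed optimum would be about 39.4, but machines are indivisible.
welder + mill: floor space 7 + 11 = 18 ≤ 18, output 17 + 17 = 34.
welder + router + planer: floor space 7 + 3 + 2 = 12 ≤ 18, output 17 + 10 + 2 = 29.
Best is welder and mill with total output 34.

34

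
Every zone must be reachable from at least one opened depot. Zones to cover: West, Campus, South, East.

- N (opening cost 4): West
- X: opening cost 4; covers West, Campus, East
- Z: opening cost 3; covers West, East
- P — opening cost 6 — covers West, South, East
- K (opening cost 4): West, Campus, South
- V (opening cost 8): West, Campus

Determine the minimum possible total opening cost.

This is an integer covering problem.
Choose Z and K: together they cover West, Campus, South, East — every zone.
Total opening cost: 3 + 4 = 7.

7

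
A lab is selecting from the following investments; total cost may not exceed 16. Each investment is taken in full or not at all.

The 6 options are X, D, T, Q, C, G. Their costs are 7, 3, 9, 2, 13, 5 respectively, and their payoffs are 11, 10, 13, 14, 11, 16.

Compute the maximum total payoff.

43

Take T, Q, and G: cost 9 + 2 + 5 = 16 ≤ 16, payoff 13 + 14 + 16 = 43.
No other feasible combination does better.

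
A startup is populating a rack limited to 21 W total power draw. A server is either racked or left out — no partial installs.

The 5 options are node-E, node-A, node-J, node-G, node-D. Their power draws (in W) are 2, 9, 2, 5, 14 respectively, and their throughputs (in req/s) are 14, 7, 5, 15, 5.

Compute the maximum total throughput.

41

This is a 0-1 knapsack instance.
node-E + node-A + node-G: power draw 2 + 9 + 5 = 16 ≤ 21, throughput 14 + 7 + 15 = 36.
node-E + node-A + node-J + node-G: power draw 2 + 9 + 2 + 5 = 18 ≤ 21, throughput 14 + 7 + 5 + 15 = 41.
Best is node-E, node-A, node-J, and node-G with total throughput 41.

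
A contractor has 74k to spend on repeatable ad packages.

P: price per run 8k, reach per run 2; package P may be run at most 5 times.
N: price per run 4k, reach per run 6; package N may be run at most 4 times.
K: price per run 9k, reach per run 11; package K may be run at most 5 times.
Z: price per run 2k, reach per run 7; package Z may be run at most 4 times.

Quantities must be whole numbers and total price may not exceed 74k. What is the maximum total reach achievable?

Z has the best ratio (7/2); taking only Z gives at most 4×7 = 28 (stopped by the supply cap of 4).
Mixing does better — 4×N, 5×K, and 4×Z: price 69 ≤ 74, reach 4·6 + 5·11 + 4·7 = 107.

107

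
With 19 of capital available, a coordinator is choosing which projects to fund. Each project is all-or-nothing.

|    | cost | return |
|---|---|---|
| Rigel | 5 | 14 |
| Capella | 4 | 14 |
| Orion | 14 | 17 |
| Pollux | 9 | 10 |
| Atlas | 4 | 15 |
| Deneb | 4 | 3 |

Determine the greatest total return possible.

Take Rigel, Capella, Atlas, and Deneb: cost 5 + 4 + 4 + 4 = 17 ≤ 19, return 14 + 14 + 15 + 3 = 46.
No other feasible combination does better.

46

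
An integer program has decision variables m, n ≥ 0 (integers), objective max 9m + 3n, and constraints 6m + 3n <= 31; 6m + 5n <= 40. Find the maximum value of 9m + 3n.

45

(m,n)=(5,0): 6·5+3·0=30≤31, 6·5+5·0=30≤40, objective 45.
(m,n)=(4,1): 6·4+3·1=27≤31, 6·4+5·1=29≤40, objective 39.
(m,n)=(4,0): 6·4+3·0=24≤31, 6·4+5·0=24≤40, objective 36.
The best lattice point is (5,0), giving 45.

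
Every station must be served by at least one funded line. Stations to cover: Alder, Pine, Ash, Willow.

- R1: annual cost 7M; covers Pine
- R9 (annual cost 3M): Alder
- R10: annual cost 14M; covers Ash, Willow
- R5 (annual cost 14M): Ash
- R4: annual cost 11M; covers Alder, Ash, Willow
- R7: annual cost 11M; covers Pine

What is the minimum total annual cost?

This is an integer covering problem.
The greedy cost-per-new-station heuristic would pick R9, R4, and R1 for 21, but a cheaper cover exists.
Choose R1 and R4: together they cover Alder, Pine, Ash, Willow — every station.
Total annual cost: 7 + 11 = 18.
No cover costs less than 18.

18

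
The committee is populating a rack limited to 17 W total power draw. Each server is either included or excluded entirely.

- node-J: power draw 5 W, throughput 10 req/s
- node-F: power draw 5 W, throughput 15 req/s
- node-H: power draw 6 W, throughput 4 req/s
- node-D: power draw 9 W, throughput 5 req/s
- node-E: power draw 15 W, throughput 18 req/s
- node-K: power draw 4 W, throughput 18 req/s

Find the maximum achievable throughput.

This is a 0-1 knapsack instance.
Take node-J, node-F, and node-K: power draw 5 + 5 + 4 = 14 ≤ 17, throughput 10 + 15 + 18 = 43.
No other feasible combination does better.

43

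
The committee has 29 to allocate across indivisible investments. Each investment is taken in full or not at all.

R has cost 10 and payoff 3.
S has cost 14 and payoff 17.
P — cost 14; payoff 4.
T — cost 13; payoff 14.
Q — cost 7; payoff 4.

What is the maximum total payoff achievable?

31

Treat it as a binary knapsack problem.
Take S and T: cost 14 + 13 = 27 ≤ 29, payoff 17 + 14 = 31.
No other feasible combination does better.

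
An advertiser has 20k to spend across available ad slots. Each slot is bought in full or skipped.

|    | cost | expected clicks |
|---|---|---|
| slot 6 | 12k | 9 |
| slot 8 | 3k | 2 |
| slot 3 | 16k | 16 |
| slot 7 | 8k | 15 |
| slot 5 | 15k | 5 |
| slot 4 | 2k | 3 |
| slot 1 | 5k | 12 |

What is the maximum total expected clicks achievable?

32

Treat it as a binary knapsack problem.
Allowing fractional choices, the relaxed optimum would be about 35.0, but ad slots are indivisible.
slot 7 + slot 4 + slot 1: cost 8 + 2 + 5 = 15 ≤ 20, expected clicks 15 + 3 + 12 = 30.
slot 8 + slot 7 + slot 4 + slot 1: cost 3 + 8 + 2 + 5 = 18 ≤ 20, expected clicks 2 + 15 + 3 + 12 = 32.
Best is slot 8, slot 7, slot 4, and slot 1 with total expected clicks 32.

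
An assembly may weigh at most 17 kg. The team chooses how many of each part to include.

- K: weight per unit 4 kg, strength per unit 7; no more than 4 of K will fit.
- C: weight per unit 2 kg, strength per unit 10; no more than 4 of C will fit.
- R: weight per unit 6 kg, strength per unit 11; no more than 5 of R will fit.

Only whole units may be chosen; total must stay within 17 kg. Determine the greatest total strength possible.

54

This is a bounded integer knapsack.
C has the best ratio (10/2); taking only C gives at most 4×10 = 40 (stopped by the supply cap of 4).
Mixing does better — 2×K and 4×C: weight 16 ≤ 17, strength 2·7 + 4·10 = 54.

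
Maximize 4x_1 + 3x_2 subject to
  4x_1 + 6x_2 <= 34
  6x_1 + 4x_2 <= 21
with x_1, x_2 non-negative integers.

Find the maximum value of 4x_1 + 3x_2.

(x_1,x_2)=(0,5): 4·0+6·5=30≤34, 6·0+4·5=20≤21, objective 15.
(x_1,x_2)=(0,4): 4·0+6·4=24≤34, 6·0+4·4=16≤21, objective 12.
The best lattice point is (0,5), giving 15.

15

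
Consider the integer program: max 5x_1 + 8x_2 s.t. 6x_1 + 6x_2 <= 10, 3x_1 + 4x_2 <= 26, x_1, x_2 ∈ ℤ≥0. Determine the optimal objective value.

8

The continuous relaxation peaks at (0, 1.67) with value 13.33; rounding to a feasible lattice point costs some objective.
(x_1,x_2)=(0,1): 6·0+6·1=6≤10, 3·0+4·1=4≤26, objective 8.
(x_1,x_2)=(1,0): 6·1+6·0=6≤10, 3·1+4·0=3≤26, objective 5.
(x_1,x_2)=(0,0): 6·0+6·0=0≤10, 3·0+4·0=0≤26, objective 0.
The best lattice point is (0,1), giving 8.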